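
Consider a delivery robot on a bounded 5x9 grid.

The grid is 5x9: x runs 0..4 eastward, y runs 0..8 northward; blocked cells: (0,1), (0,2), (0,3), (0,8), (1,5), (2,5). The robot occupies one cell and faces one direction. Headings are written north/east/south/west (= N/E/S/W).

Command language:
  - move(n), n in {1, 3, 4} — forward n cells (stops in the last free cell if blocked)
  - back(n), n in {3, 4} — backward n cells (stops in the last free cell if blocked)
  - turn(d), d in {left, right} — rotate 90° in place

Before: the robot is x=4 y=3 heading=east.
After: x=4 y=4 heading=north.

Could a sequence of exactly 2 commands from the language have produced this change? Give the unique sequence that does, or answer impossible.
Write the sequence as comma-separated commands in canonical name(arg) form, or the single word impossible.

turn(left), move(1)

key: running move(1) before turn(left) would end elsewhere — order is forced
t0: x=4 y=3 heading=east
step 1 (turn(left)): x=4 y=3 heading=north
step 2 (move(1)): x=4 y=4 heading=north
no rival 2-sequence matches.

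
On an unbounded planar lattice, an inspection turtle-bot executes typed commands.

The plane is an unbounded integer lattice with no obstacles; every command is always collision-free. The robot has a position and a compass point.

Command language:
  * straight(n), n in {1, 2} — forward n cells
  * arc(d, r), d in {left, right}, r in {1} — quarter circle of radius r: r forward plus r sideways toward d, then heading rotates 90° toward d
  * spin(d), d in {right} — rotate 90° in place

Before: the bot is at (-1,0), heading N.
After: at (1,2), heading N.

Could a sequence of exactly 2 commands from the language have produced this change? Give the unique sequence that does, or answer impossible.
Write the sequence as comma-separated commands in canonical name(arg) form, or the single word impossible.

arc(right, 1), arc(left, 1)

key: heading stays N — rotations cancel among the 2 commands
begin: at (-1,0), heading N
1. arc(right, 1) → at (0,1), heading E
2. arc(left, 1) → at (1,2), heading N
no rival 2-sequence matches.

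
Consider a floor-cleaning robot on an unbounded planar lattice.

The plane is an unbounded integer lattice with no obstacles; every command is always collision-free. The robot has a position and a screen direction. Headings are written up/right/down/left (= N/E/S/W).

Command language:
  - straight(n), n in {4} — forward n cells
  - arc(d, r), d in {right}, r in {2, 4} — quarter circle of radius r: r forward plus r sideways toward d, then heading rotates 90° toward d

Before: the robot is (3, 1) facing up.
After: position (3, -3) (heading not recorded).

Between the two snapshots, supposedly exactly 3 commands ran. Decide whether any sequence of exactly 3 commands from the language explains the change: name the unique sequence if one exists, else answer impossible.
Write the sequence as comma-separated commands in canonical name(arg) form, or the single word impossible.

key: order matters: swapping arc(right, 2) and arc(right, 4) lands elsewhere
t0: (3, 1) facing up
[1] after arc(right, 2): (5, 3) facing right
[2] after arc(right, 2): (7, 1) facing down
[3] after arc(right, 4): (3, -3) facing left
uniquely the one of 27 3-step routes that fits.

arc(right, 2), arc(right, 2), arc(right, 4)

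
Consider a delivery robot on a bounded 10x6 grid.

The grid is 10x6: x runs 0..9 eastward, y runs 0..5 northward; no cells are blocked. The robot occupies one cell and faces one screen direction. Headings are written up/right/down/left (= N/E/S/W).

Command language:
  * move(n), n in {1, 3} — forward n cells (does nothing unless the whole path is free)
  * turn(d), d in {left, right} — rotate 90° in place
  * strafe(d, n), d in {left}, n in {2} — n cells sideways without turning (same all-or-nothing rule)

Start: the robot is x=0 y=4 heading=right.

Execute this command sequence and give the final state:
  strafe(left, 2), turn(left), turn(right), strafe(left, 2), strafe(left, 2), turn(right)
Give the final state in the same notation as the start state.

from: x=0 y=4 heading=right
[1] after strafe(left, 2): x=0 y=4 heading=right
[2] after turn(left): x=0 y=4 heading=up
[3] after turn(right): x=0 y=4 heading=right
[4] after strafe(left, 2): x=0 y=4 heading=right
[5] after strafe(left, 2): x=0 y=4 heading=right
[6] after turn(right): x=0 y=4 heading=down

x=0 y=4 heading=down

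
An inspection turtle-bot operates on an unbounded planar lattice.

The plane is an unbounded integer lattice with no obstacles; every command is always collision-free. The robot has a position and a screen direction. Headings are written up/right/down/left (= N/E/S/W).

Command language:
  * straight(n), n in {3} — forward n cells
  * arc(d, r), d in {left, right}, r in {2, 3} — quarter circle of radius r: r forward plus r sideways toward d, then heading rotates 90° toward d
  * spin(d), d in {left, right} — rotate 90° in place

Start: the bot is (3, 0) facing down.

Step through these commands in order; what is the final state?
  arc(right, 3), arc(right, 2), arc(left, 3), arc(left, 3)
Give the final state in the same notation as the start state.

from: (3, 0) facing down
step 1 (arc(right, 3)): (0, -3) facing left
step 2 (arc(right, 2)): (-2, -1) facing up
step 3 (arc(left, 3)): (-5, 2) facing left
step 4 (arc(left, 3)): (-8, -1) facing down

(-8, -1) facing down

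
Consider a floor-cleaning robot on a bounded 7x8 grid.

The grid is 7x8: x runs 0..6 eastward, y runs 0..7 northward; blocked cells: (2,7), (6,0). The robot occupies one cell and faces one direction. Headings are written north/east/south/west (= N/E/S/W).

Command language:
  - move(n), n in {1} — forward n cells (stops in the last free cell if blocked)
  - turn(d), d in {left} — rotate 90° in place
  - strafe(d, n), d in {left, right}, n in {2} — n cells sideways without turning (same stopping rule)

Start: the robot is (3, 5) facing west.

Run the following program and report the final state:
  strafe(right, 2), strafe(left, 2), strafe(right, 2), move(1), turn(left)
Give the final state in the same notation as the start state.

(3, 7) facing south

start: (3, 5) facing west
t=1 strafe(right, 2) ⇒ (3, 7) facing west
t=2 strafe(left, 2) ⇒ (3, 5) facing west
t=3 strafe(right, 2) ⇒ (3, 7) facing west
t=4 move(1) ⇒ (3, 7) facing west
t=5 turn(left) ⇒ (3, 7) facing south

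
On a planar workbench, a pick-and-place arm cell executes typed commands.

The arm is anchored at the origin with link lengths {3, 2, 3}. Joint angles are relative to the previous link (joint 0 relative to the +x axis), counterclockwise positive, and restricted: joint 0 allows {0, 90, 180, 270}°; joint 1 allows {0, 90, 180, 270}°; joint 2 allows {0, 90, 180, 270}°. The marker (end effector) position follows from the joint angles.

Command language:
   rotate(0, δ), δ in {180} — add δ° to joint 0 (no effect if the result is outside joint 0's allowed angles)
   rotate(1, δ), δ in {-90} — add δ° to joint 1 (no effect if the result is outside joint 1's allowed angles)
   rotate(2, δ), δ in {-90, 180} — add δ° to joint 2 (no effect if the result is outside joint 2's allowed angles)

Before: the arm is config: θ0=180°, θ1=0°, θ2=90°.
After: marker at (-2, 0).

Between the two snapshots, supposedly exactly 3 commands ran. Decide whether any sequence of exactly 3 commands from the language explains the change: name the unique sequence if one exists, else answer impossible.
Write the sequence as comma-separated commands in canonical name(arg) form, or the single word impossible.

rotate(2, -90), rotate(2, -90), rotate(2, -90)

t0: config: θ0=180°, θ1=0°, θ2=90°
t=1 rotate(2, -90) ⇒ config: θ0=180°, θ1=0°, θ2=0°
t=2 rotate(2, -90) ⇒ config: θ0=180°, θ1=0°, θ2=270°
t=3 rotate(2, -90) ⇒ config: θ0=180°, θ1=0°, θ2=180°
uniquely the one of 64 3-step routes that fits.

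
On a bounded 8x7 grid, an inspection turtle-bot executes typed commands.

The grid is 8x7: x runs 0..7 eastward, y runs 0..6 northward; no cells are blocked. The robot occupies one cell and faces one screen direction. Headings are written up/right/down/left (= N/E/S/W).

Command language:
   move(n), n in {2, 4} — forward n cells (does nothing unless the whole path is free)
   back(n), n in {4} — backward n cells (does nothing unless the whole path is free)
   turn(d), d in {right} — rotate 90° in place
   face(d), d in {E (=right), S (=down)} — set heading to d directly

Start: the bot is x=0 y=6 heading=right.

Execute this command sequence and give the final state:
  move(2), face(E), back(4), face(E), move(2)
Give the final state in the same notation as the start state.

x=4 y=6 heading=right

from: x=0 y=6 heading=right
[1] after move(2): x=2 y=6 heading=right
[2] after face(E): x=2 y=6 heading=right
[3] after back(4): x=2 y=6 heading=right
[4] after face(E): x=2 y=6 heading=right
[5] after move(2): x=4 y=6 heading=right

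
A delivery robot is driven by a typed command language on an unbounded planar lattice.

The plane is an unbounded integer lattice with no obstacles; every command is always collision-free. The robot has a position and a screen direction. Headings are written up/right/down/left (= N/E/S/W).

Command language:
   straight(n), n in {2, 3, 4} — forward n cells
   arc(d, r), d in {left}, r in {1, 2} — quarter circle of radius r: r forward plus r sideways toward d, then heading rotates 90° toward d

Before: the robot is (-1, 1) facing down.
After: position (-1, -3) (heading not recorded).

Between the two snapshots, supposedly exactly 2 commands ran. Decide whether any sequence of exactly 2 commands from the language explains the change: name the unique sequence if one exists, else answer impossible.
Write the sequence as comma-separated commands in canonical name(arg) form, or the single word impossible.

straight(2), straight(2)

initial: (-1, 1) facing down
[1] after straight(2): (-1, -1) facing down
[2] after straight(2): (-1, -3) facing down
no rival 2-sequence matches.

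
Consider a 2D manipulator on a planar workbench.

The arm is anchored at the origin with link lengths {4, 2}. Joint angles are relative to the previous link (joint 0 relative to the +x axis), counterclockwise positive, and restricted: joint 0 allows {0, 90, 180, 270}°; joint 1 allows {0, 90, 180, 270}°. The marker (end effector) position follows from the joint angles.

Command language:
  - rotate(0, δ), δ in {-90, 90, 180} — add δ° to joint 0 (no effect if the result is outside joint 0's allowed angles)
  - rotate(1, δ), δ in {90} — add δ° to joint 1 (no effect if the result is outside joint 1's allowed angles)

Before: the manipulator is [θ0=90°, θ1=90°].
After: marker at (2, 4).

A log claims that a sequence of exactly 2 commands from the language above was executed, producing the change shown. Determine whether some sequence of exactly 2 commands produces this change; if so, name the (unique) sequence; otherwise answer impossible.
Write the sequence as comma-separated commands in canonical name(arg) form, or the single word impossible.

from: [θ0=90°, θ1=90°]
t=1 rotate(1, 90) ⇒ [θ0=90°, θ1=180°]
t=2 rotate(1, 90) ⇒ [θ0=90°, θ1=270°]
uniquely the one of 16 2-step routes that fits.

rotate(1, 90), rotate(1, 90)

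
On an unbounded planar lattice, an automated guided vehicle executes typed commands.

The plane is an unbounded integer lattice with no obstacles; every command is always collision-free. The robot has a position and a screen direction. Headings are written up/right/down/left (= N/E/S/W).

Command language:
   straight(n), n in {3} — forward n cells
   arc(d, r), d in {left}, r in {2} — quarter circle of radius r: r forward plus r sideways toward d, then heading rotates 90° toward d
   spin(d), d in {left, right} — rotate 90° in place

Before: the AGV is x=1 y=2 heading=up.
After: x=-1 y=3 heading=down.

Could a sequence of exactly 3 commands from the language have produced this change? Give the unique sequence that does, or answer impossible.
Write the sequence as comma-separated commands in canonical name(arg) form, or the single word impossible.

straight(3), spin(left), arc(left, 2)

key: position moved to (-1,3) AND the heading swung to S — translation plus rotation needed
begin: x=1 y=2 heading=up
1. straight(3) → x=1 y=5 heading=up
2. spin(left) → x=1 y=5 heading=left
3. arc(left, 2) → x=-1 y=3 heading=down
uniquely the one of 64 3-step routes that fits.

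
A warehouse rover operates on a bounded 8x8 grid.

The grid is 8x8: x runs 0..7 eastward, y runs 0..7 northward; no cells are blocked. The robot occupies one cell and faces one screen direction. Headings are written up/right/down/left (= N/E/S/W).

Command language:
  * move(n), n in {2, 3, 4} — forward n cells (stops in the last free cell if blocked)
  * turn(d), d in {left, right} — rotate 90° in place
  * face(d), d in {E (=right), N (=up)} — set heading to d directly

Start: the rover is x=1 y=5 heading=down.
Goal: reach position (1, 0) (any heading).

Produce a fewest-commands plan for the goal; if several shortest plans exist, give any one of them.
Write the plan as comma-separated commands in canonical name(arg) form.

move(2), move(3)

start: x=1 y=5 heading=down
1. move(2) → x=1 y=3 heading=down
2. move(3) → x=1 y=0 heading=down
minimal: 2 command(s), checked below 2.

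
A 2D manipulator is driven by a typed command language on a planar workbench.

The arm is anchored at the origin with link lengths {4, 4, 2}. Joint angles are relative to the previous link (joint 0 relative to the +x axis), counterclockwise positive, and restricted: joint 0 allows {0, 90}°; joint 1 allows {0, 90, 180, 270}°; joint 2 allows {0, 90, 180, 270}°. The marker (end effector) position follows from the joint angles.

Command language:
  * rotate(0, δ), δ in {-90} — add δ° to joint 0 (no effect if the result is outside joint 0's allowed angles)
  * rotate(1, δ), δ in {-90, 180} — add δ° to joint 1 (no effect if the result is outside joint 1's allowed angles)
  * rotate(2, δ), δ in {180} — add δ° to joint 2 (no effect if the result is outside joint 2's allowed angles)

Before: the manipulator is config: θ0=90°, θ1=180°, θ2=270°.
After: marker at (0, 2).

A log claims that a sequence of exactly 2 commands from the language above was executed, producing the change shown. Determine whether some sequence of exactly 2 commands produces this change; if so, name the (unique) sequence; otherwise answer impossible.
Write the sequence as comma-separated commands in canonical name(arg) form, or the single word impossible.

t0: config: θ0=90°, θ1=180°, θ2=270°
t=1 rotate(0, -90) ⇒ config: θ0=0°, θ1=180°, θ2=270°
t=2 rotate(0, -90) ⇒ config: θ0=0°, θ1=180°, θ2=270°
all 16 alternatives checked — unique.

rotate(0, -90), rotate(0, -90)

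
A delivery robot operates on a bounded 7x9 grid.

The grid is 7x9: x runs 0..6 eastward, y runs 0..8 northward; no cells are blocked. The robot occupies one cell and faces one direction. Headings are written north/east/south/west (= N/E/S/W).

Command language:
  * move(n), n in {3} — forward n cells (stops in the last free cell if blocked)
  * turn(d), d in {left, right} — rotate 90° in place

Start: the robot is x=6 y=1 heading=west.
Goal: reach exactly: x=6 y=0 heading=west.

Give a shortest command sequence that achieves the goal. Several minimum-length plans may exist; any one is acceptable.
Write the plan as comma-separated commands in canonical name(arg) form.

turn(left), move(3), turn(right)

start: x=6 y=1 heading=west
step 1 (turn(left)): x=6 y=1 heading=south
step 2 (move(3)): x=6 y=0 heading=south
step 3 (turn(right)): x=6 y=0 heading=west
no 2-step plan works, so 3 is optimal.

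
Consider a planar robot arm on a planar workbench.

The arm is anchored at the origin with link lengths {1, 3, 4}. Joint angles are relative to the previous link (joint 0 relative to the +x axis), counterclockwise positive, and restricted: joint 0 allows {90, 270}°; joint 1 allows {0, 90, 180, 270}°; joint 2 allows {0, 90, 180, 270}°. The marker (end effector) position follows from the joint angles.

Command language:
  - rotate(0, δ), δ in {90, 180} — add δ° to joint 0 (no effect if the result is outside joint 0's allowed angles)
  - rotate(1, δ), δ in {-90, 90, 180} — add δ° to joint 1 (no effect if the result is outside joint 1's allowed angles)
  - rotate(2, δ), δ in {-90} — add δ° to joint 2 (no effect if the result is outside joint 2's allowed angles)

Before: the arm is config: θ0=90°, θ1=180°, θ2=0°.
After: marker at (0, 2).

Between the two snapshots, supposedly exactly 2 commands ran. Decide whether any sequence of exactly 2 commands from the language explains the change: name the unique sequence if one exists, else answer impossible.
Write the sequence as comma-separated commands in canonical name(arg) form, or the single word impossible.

rotate(2, -90), rotate(2, -90)

begin: config: θ0=90°, θ1=180°, θ2=0°
1. rotate(2, -90) → config: θ0=90°, θ1=180°, θ2=270°
2. rotate(2, -90) → config: θ0=90°, θ1=180°, θ2=180°
uniquely the one of 36 2-step routes that fits.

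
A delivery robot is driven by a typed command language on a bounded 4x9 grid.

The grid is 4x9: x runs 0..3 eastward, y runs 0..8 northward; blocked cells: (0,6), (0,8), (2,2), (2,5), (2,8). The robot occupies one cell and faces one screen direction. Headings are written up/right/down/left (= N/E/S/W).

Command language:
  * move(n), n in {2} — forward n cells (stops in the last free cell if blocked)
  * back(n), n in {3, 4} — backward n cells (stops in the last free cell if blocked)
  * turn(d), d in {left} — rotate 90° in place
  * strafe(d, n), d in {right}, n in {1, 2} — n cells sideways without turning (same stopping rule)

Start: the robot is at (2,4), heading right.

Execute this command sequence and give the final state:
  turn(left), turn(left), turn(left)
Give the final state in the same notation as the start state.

at (2,4), heading down

from: at (2,4), heading right
t=1 turn(left) ⇒ at (2,4), heading up
t=2 turn(left) ⇒ at (2,4), heading left
t=3 turn(left) ⇒ at (2,4), heading down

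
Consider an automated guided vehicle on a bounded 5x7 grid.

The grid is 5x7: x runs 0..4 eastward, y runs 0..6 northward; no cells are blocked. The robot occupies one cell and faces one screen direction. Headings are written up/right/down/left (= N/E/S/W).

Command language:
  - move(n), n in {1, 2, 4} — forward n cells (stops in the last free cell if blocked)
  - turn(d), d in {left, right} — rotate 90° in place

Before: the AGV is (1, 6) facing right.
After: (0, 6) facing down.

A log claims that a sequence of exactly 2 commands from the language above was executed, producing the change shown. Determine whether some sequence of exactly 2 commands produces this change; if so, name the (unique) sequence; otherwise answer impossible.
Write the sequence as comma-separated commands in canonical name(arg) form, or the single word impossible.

checked all 2-command options: none fits.

impossible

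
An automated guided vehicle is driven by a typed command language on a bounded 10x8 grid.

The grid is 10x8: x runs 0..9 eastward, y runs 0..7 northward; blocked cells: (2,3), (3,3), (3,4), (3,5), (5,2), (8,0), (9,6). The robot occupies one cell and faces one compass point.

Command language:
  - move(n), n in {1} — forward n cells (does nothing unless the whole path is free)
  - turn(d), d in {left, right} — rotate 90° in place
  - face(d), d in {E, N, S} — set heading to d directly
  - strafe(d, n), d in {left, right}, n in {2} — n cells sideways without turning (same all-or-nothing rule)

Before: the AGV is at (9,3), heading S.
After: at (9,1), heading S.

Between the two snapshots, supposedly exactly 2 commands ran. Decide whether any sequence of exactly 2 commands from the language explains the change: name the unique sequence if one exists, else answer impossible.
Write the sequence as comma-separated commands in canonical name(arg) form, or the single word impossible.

key: still facing S at the end — nothing in the sequence rotates
t0: at (9,3), heading S
[1] after move(1): at (9,2), heading S
[2] after move(1): at (9,1), heading S
all 64 alternatives checked — unique.

move(1), move(1)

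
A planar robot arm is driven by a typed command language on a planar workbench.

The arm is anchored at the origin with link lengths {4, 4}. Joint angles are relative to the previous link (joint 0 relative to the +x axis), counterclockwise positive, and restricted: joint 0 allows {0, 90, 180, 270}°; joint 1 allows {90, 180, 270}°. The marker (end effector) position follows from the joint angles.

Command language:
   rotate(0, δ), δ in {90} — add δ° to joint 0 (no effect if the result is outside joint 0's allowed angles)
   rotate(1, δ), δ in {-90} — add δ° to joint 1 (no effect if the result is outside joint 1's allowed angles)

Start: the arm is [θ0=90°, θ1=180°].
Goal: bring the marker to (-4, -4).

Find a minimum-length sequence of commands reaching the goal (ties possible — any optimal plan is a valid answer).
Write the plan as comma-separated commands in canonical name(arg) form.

rotate(0, 90), rotate(1, -90)

initial: [θ0=90°, θ1=180°]
[1] after rotate(0, 90): [θ0=180°, θ1=180°]
[2] after rotate(1, -90): [θ0=180°, θ1=90°]
no 1-step plan works, so 2 is optimal.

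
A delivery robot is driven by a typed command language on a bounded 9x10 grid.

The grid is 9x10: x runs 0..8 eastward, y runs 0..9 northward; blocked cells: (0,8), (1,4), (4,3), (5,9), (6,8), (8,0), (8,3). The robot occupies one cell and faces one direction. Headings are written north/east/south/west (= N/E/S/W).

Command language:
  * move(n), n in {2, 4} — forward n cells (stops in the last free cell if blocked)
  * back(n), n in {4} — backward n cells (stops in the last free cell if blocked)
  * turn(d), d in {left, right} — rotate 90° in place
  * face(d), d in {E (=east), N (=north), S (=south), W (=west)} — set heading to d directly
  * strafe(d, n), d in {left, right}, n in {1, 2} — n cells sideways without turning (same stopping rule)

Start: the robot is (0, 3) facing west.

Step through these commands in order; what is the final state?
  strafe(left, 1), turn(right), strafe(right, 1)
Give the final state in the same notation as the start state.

(1, 2) facing north

initial: (0, 3) facing west
[1] after strafe(left, 1): (0, 2) facing west
[2] after turn(right): (0, 2) facing north
[3] after strafe(right, 1): (1, 2) facing north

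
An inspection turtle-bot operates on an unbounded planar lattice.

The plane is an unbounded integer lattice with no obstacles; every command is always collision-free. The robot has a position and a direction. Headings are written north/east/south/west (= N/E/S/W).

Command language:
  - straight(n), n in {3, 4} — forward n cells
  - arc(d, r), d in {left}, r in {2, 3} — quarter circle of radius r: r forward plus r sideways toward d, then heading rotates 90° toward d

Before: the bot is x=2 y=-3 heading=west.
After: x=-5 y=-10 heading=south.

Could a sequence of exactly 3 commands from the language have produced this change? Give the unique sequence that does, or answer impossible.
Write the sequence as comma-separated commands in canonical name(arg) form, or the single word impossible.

straight(4), arc(left, 3), straight(4)

key: position moved to (-5,-10) AND the heading swung to S — translation plus rotation needed
from: x=2 y=-3 heading=west
[1] after straight(4): x=-2 y=-3 heading=west
[2] after arc(left, 3): x=-5 y=-6 heading=south
[3] after straight(4): x=-5 y=-10 heading=south
all 64 alternatives checked — unique.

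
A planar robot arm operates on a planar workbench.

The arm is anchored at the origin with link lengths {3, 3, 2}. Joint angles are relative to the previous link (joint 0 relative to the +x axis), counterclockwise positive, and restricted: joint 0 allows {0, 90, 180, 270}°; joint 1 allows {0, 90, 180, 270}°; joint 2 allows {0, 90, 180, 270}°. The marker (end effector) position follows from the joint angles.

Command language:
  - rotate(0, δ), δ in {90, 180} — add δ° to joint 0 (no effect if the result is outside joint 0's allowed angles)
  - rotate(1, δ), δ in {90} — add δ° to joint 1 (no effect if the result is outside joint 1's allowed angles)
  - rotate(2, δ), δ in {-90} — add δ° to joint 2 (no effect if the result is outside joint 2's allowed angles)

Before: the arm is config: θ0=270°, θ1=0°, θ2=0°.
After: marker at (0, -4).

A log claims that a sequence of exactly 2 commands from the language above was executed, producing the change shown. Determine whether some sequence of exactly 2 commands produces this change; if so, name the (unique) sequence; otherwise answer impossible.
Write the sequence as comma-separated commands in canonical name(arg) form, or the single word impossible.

begin: config: θ0=270°, θ1=0°, θ2=0°
1. rotate(2, -90) → config: θ0=270°, θ1=0°, θ2=270°
2. rotate(2, -90) → config: θ0=270°, θ1=0°, θ2=180°
all 16 alternatives checked — unique.

rotate(2, -90), rotate(2, -90)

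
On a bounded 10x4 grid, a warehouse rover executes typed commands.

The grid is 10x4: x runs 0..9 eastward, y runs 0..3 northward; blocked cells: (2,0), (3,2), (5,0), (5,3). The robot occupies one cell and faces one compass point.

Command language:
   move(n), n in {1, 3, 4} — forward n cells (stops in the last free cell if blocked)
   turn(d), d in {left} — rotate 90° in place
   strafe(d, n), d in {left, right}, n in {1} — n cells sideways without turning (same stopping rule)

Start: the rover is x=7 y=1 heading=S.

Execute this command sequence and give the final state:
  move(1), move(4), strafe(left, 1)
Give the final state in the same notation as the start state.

x=8 y=0 heading=S

start: x=7 y=1 heading=S
[1] after move(1): x=7 y=0 heading=S
[2] after move(4): x=7 y=0 heading=S
[3] after strafe(left, 1): x=8 y=0 heading=S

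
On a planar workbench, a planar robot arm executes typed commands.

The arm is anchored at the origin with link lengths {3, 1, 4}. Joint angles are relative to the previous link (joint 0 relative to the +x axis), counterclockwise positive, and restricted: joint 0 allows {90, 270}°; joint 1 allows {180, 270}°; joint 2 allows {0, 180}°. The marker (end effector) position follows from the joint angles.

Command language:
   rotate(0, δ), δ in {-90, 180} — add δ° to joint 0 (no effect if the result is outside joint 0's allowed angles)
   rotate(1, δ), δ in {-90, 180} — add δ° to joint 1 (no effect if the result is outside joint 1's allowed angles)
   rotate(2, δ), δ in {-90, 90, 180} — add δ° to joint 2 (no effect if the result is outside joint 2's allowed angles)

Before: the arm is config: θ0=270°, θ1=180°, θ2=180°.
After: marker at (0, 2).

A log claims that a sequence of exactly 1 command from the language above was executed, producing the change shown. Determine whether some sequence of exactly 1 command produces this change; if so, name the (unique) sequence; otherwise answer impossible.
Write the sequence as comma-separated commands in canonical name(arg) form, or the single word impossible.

rotate(2, 180)

t0: config: θ0=270°, θ1=180°, θ2=180°
step 1 (rotate(2, 180)): config: θ0=270°, θ1=180°, θ2=0°
no other 1-command option fits: unique.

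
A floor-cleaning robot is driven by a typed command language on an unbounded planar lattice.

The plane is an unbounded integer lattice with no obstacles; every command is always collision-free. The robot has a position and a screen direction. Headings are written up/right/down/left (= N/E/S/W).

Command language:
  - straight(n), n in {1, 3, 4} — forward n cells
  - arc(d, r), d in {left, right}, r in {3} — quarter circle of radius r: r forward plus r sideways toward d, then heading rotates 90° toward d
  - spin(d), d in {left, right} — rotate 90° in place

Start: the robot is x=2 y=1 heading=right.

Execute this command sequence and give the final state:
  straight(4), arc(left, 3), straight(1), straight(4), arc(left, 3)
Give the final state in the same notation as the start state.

x=6 y=12 heading=left

from: x=2 y=1 heading=right
1. straight(4) → x=6 y=1 heading=right
2. arc(left, 3) → x=9 y=4 heading=up
3. straight(1) → x=9 y=5 heading=up
4. straight(4) → x=9 y=9 heading=up
5. arc(left, 3) → x=6 y=12 heading=left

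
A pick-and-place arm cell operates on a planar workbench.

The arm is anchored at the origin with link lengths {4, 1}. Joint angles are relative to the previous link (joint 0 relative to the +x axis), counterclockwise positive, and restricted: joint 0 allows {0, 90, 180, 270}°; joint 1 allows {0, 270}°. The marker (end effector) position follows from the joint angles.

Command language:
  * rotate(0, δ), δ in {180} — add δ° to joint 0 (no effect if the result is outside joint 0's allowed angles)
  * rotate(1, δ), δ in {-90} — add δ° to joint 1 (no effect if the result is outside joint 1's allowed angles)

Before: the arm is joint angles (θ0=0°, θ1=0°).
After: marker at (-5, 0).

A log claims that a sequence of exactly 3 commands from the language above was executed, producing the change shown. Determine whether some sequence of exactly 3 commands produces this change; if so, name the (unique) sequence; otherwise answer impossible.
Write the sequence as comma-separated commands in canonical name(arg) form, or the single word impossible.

rotate(0, 180), rotate(0, 180), rotate(0, 180)

initial: joint angles (θ0=0°, θ1=0°)
1. rotate(0, 180) → joint angles (θ0=180°, θ1=0°)
2. rotate(0, 180) → joint angles (θ0=0°, θ1=0°)
3. rotate(0, 180) → joint angles (θ0=180°, θ1=0°)
no other 3-command option fits: unique.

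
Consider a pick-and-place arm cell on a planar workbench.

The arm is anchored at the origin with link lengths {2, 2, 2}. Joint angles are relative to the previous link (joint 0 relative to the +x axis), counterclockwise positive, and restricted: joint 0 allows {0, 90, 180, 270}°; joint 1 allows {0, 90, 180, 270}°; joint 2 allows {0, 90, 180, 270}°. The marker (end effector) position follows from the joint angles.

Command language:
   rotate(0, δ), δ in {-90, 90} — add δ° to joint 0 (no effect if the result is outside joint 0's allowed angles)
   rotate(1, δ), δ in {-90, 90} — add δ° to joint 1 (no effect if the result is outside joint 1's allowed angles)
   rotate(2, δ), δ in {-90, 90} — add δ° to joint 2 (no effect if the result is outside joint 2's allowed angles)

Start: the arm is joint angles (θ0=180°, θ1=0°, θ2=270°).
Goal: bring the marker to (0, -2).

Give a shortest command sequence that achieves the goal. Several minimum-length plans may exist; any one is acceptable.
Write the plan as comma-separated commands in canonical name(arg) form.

from: joint angles (θ0=180°, θ1=0°, θ2=270°)
[1] after rotate(0, 90): joint angles (θ0=270°, θ1=0°, θ2=270°)
[2] after rotate(2, -90): joint angles (θ0=270°, θ1=0°, θ2=180°)
no 1-step plan works, so 2 is optimal.

rotate(0, 90), rotate(2, -90)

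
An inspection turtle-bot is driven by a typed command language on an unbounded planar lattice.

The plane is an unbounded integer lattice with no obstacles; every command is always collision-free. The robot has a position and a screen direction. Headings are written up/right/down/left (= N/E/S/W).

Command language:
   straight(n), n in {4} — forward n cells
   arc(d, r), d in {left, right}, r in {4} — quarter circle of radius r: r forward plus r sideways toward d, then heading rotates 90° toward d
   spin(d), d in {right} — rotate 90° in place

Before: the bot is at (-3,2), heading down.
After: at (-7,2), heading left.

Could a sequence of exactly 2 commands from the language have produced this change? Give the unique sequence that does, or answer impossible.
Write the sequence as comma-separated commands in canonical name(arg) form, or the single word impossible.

key: order matters: swapping spin(right) and straight(4) lands elsewhere
t0: at (-3,2), heading down
[1] after spin(right): at (-3,2), heading left
[2] after straight(4): at (-7,2), heading left
uniquely the one of 16 2-step routes that fits.

spin(right), straight(4)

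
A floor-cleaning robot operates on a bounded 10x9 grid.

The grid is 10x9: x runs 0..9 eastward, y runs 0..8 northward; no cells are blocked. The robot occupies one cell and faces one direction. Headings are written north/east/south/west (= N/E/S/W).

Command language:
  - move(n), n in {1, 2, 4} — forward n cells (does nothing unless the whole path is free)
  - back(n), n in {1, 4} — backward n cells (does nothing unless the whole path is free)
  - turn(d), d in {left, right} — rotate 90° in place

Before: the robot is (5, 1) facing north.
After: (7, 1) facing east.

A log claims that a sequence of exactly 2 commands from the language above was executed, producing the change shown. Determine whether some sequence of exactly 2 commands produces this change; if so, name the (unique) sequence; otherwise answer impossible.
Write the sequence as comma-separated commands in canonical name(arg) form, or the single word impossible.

turn(right), move(2)

key: position moved to (7,1) AND the heading swung to E — translation plus rotation needed
start: (5, 1) facing north
1. turn(right) → (5, 1) facing east
2. move(2) → (7, 1) facing east
no rival 2-sequence matches.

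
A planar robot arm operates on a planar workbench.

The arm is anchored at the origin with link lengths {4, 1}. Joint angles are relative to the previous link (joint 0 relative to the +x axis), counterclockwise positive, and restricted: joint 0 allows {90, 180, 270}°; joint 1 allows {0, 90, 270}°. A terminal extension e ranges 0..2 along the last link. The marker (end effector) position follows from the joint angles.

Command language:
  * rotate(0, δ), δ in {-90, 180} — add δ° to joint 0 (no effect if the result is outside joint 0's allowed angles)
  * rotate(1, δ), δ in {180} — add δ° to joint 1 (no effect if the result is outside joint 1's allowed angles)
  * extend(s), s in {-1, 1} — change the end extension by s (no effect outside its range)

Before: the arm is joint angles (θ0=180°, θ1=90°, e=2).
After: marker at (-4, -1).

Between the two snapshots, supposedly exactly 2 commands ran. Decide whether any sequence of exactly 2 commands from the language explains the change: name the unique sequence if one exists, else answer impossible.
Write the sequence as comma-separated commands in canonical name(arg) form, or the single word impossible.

from: joint angles (θ0=180°, θ1=90°, e=2)
t=1 extend(-1) ⇒ joint angles (θ0=180°, θ1=90°, e=1)
t=2 extend(-1) ⇒ joint angles (θ0=180°, θ1=90°, e=0)
all 25 alternatives checked — unique.

extend(-1), extend(-1)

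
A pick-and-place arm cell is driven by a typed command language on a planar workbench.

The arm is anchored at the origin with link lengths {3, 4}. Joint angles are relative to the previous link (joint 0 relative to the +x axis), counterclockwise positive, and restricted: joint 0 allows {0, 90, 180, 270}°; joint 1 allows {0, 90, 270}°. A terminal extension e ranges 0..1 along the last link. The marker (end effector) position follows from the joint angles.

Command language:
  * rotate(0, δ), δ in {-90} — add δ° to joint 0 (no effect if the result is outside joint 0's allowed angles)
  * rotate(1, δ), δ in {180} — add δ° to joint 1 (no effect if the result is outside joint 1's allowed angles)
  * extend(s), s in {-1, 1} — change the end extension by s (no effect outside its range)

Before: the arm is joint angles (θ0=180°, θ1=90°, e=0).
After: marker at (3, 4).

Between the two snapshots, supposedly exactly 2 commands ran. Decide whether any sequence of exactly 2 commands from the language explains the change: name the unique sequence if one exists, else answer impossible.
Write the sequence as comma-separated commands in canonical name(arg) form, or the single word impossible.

rotate(0, -90), rotate(0, -90)

t0: joint angles (θ0=180°, θ1=90°, e=0)
step 1 (rotate(0, -90)): joint angles (θ0=90°, θ1=90°, e=0)
step 2 (rotate(0, -90)): joint angles (θ0=0°, θ1=90°, e=0)
uniquely the one of 16 2-step routes that fits.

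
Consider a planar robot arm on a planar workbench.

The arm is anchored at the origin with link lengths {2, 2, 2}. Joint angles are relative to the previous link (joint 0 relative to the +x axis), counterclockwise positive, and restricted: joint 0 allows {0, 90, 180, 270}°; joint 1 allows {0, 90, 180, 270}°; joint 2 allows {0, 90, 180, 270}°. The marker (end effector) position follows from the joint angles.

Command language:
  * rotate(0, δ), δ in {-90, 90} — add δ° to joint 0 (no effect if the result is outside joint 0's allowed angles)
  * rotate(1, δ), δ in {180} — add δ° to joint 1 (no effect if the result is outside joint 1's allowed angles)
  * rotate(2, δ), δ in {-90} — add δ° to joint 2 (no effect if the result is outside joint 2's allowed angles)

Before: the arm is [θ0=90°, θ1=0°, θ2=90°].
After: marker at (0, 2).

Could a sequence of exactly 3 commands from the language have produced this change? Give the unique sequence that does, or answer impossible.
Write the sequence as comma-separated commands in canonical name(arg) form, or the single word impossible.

rotate(2, -90), rotate(2, -90), rotate(2, -90)

from: [θ0=90°, θ1=0°, θ2=90°]
[1] after rotate(2, -90): [θ0=90°, θ1=0°, θ2=0°]
[2] after rotate(2, -90): [θ0=90°, θ1=0°, θ2=270°]
[3] after rotate(2, -90): [θ0=90°, θ1=0°, θ2=180°]
no other 3-command option fits: unique.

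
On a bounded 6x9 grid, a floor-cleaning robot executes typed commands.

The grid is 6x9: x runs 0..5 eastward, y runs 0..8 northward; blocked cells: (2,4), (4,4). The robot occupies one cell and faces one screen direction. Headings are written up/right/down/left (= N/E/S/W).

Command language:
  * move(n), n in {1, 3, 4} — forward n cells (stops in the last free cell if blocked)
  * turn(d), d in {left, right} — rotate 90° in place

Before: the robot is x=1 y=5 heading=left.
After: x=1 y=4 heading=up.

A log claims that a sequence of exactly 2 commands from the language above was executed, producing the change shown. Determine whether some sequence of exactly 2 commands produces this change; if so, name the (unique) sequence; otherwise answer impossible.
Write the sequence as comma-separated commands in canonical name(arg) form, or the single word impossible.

checked all 2-command options: none fits.

impossible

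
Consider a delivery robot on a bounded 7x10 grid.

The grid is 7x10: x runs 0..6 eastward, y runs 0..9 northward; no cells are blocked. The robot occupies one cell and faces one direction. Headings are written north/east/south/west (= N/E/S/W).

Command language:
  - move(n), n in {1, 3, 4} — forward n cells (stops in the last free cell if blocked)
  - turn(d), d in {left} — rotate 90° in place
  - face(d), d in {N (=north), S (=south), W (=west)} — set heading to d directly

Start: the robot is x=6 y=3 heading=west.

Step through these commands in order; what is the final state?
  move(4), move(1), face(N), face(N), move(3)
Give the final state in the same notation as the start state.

x=1 y=6 heading=north

initial: x=6 y=3 heading=west
step 1 (move(4)): x=2 y=3 heading=west
step 2 (move(1)): x=1 y=3 heading=west
step 3 (face(N)): x=1 y=3 heading=north
step 4 (face(N)): x=1 y=3 heading=north
step 5 (move(3)): x=1 y=6 heading=north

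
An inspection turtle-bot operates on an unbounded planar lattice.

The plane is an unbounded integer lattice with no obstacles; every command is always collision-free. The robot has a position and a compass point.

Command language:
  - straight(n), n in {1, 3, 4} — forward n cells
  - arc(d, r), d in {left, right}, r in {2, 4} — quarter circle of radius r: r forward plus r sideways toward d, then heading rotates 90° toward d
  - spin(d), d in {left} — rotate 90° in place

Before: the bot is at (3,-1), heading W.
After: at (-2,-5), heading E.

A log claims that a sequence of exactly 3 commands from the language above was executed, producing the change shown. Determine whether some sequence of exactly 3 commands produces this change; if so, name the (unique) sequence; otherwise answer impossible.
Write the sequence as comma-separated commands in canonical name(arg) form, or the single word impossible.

straight(1), arc(left, 4), spin(left)

key: order matters: swapping straight(1) and spin(left) lands elsewhere
from: at (3,-1), heading W
t=1 straight(1) ⇒ at (2,-1), heading W
t=2 arc(left, 4) ⇒ at (-2,-5), heading S
t=3 spin(left) ⇒ at (-2,-5), heading E
all 512 alternatives checked — unique.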